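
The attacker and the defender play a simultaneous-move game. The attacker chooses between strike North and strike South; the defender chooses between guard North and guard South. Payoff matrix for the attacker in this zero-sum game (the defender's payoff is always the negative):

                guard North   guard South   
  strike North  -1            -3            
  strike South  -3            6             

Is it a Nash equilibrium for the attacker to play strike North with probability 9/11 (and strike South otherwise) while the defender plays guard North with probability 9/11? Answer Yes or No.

Yes

Check the defender's indifference given the attacker's mix p = 9/11:
  payoff from guard North = 15/11; payoff from guard South = 15/11 — equal.
Check the attacker's indifference given the defender's mix q = 9/11:
  payoff from strike North = -15/11; payoff from strike South = -15/11 — equal.
Both players are indifferent, so neither can profitably deviate.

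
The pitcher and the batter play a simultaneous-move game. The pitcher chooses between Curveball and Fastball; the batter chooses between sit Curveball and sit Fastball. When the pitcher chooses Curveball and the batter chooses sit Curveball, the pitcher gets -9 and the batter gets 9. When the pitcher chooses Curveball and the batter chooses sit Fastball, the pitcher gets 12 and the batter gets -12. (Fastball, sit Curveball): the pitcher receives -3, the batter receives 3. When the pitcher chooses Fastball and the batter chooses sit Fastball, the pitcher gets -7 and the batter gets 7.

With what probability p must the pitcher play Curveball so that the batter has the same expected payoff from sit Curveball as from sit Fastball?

p = 4/25

Set the batter's expected payoff from sit Curveball equal to that from sit Fastball:
  the batter's payoff to sit Curveball: p·9 + (1−p)·3 = 6p + 3
  the batter's payoff to sit Fastball: p·(-12) + (1−p)·7 = -19p + 7
  6p + 3 = -19p + 7  ⇒  25p = 4  ⇒  p = 4/25.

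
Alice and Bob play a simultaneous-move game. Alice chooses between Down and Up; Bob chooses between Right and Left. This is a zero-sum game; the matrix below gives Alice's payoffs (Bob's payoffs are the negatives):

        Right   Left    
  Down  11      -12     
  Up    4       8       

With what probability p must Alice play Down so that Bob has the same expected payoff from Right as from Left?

For Bob to be willing to mix, Bob must be indifferent between Right and Left, which pins down Alice's mix.
  Bob's payoff to Right: p·(-11) + (1−p)·(-4) = -7p - 4
  Bob's payoff to Left: p·12 + (1−p)·(-8) = 20p - 8
  -7p - 4 = 20p - 8  ⇒  -27p = -4  ⇒  p = 4/27.

p = 4/27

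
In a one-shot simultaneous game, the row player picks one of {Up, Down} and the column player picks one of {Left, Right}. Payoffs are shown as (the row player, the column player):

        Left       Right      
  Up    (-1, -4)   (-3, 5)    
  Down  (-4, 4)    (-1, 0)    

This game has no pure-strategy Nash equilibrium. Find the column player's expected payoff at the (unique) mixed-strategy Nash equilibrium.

Set the column player's expected payoff from Left equal to that from Right:
  the column player's expected payoff from Left: p·(-4) + (1−p)·4 = -8p + 4
  the column player's expected payoff from Right: p·5 + (1−p)·0 = 5p
  -8p + 4 = 5p  ⇒  -13p = -4  ⇒  p = 4/13.
At equilibrium the column player is indifferent across columns, so the column player's payoff equals the payoff from Left: (4/13)·(-4) + (9/13)·4 = 20/13.

20/13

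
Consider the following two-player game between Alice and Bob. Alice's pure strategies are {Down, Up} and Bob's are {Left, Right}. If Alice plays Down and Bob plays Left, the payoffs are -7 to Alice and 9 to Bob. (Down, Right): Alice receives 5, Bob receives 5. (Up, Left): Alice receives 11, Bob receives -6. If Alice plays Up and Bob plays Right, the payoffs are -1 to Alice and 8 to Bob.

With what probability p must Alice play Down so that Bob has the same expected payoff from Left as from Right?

p = 7/9

Bob's indifference between Left and Right determines Alice's mixing probability p:
  Bob's expected payoff from Left: p·9 + (1−p)·(-6) = 15p - 6
  Bob's expected payoff from Right: p·5 + (1−p)·8 = -3p + 8
  15p - 6 = -3p + 8  ⇒  18p = 14  ⇒  p = 7/9.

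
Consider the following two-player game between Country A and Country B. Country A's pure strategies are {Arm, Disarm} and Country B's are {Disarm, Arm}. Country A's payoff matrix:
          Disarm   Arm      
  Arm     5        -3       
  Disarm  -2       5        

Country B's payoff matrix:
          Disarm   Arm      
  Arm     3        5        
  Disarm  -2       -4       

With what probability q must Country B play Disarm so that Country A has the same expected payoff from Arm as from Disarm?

q = 8/15

Country B's mix must leave Country A indifferent between Arm and Disarm.
  Country A's payoff from Arm: q·5 + (1−q)·(-3) = 8q - 3
  Country A's payoff from Disarm: q·(-2) + (1−q)·5 = -7q + 5
  8q - 3 = -7q + 5  ⇒  15q = 8  ⇒  q = 8/15.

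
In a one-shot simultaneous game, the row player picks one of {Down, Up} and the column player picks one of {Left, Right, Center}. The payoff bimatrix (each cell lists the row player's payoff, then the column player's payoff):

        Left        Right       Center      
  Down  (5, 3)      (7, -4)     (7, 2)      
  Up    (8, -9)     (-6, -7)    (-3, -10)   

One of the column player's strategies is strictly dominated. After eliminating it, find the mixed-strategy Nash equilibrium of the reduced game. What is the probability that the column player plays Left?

The column player's strategy Center is strictly dominated by Left: 3 > 2 and -9 > -10. Eliminate Center.
Set the row player's expected payoff from Down equal to that from Up:
  the row player's payoff to Down: q·5 + (1−q)·7 = -2q + 7
  the row player's payoff to Up: q·8 + (1−q)·(-6) = 14q - 6
  -2q + 7 = 14q - 6  ⇒  -16q = -13  ⇒  q = 13/16.

q = 13/16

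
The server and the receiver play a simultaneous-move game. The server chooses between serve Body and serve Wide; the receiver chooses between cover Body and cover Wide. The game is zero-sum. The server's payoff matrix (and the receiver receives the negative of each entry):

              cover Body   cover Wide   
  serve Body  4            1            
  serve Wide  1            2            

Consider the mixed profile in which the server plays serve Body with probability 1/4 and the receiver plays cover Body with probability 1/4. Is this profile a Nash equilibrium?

Check the receiver's indifference given the server's mix p = 1/4:
  payoff from cover Body = -7/4; payoff from cover Wide = -7/4 — equal.
Check the server's indifference given the receiver's mix q = 1/4:
  payoff from serve Body = 7/4; payoff from serve Wide = 7/4 — equal.
Both players are indifferent, so neither can profitably deviate.

Yes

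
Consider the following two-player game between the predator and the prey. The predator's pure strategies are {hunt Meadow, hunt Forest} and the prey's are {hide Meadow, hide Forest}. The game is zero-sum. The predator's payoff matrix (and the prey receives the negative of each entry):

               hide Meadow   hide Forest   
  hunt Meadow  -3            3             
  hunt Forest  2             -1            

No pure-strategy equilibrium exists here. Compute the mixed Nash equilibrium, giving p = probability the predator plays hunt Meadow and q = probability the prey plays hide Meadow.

The prey's indifference between hide Meadow and hide Forest determines the predator's mixing probability p:
  the prey's expected payoff from hide Meadow: p·3 + (1−p)·(-2) = 5p - 2
  the prey's expected payoff from hide Forest: p·(-3) + (1−p)·1 = -4p + 1
  5p - 2 = -4p + 1  ⇒  9p = 3  ⇒  p = 1/3.
The prey's mix must leave the predator indifferent between hunt Meadow and hunt Forest.
  the predator's payoff to hunt Meadow: q·(-3) + (1−q)·3 = -6q + 3
  the predator's payoff to hunt Forest: q·2 + (1−q)·(-1) = 3q - 1
  -6q + 3 = 3q - 1  ⇒  -9q = -4  ⇒  q = 4/9.

p = 1/3, q = 4/9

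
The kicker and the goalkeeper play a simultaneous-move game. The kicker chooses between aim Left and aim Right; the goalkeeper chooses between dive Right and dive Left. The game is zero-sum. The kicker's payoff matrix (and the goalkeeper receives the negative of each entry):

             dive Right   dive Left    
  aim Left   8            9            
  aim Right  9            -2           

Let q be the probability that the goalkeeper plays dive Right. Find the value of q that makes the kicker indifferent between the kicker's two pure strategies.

q = 11/12

For the kicker to be willing to mix, the kicker must be indifferent between aim Left and aim Right, which pins down the goalkeeper's mix.
  the kicker's payoff from aim Left: q·8 + (1−q)·9 = -q + 9
  the kicker's payoff from aim Right: q·9 + (1−q)·(-2) = 11q - 2
  -q + 9 = 11q - 2  ⇒  -12q = -11  ⇒  q = 11/12.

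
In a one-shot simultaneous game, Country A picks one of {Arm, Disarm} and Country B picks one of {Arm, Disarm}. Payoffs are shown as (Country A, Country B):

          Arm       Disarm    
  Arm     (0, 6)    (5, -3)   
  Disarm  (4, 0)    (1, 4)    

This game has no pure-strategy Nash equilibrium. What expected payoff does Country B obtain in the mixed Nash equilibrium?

Country A's mix must leave Country B indifferent between Arm and Disarm.
  Country B's expected payoff from Arm: p·6 + (1−p)·0 = 6p
  Country B's expected payoff from Disarm: p·(-3) + (1−p)·4 = -7p + 4
  6p = -7p + 4  ⇒  13p = 4  ⇒  p = 4/13.
At equilibrium Country B is indifferent across columns, so Country B's payoff equals the payoff from Arm: (4/13)·6 + (9/13)·0 = 24/13.

24/13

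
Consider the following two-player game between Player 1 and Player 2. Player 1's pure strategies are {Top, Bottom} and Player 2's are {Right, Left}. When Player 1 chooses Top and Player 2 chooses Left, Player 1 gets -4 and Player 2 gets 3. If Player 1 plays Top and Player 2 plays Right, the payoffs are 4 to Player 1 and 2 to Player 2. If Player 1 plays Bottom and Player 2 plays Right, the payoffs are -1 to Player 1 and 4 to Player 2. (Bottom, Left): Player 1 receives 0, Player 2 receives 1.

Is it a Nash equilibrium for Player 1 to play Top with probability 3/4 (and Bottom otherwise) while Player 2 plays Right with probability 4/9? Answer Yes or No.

Check Player 2's indifference given Player 1's mix p = 3/4:
  payoff from Right = 5/2; payoff from Left = 5/2 — equal.
Check Player 1's indifference given Player 2's mix q = 4/9:
  payoff from Top = -4/9; payoff from Bottom = -4/9 — equal.
Both players are indifferent, so neither can profitably deviate.

Yes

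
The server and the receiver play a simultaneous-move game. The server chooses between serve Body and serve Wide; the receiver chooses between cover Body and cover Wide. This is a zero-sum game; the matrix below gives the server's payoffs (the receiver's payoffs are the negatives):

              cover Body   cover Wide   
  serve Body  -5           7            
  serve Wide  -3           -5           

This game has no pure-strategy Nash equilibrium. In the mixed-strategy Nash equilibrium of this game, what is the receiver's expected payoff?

For the receiver to be willing to mix, the receiver must be indifferent between cover Body and cover Wide, which pins down the server's mix.
  the receiver's expected payoff from cover Body: p·5 + (1−p)·3 = 2p + 3
  the receiver's expected payoff from cover Wide: p·(-7) + (1−p)·5 = -12p + 5
  2p + 3 = -12p + 5  ⇒  14p = 2  ⇒  p = 1/7.
At equilibrium the receiver is indifferent across columns, so the receiver's payoff equals the payoff from cover Body: (1/7)·5 + (6/7)·3 = 23/7.

23/7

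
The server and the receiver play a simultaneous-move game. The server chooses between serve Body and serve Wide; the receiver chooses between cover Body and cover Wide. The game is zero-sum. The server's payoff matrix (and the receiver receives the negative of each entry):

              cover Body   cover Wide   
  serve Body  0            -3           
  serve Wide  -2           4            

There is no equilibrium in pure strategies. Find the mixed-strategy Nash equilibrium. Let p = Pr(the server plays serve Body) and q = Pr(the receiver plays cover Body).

p = 2/3, q = 7/9

Set the receiver's expected payoff from cover Body equal to that from cover Wide:
  the receiver's expected payoff from cover Body: p·0 + (1−p)·2 = -2p + 2
  the receiver's expected payoff from cover Wide: p·3 + (1−p)·(-4) = 7p - 4
  -2p + 2 = 7p - 4  ⇒  -9p = -6  ⇒  p = 2/3.
For the server to be willing to mix, the server must be indifferent between serve Body and serve Wide, which pins down the receiver's mix.
  the server's payoff to serve Body: q·0 + (1−q)·(-3) = 3q - 3
  the server's payoff to serve Wide: q·(-2) + (1−q)·4 = -6q + 4
  3q - 3 = -6q + 4  ⇒  9q = 7  ⇒  q = 7/9.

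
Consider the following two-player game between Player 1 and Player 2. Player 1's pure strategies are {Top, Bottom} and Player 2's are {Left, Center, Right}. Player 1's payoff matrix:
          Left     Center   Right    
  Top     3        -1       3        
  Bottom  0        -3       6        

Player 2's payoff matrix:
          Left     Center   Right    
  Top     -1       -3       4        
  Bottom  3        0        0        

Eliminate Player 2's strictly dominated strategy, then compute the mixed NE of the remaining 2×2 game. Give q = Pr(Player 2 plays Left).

Player 2's strategy Center is strictly dominated by Left: -1 > -3 and 3 > 0. Eliminate Center.
Set Player 1's expected payoff from Top equal to that from Bottom:
  Player 1's payoff to Top: q·3 + (1−q)·3 = 3
  Player 1's payoff to Bottom: q·0 + (1−q)·6 = -6q + 6
  3 = -6q + 6  ⇒  6q = 3  ⇒  q = 1/2.

q = 1/2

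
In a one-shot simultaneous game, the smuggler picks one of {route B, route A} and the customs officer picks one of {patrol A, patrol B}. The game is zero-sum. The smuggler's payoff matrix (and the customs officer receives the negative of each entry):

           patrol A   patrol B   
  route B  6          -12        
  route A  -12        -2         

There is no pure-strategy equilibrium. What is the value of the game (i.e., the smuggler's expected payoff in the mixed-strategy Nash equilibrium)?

For the smuggler to be willing to mix, the smuggler must be indifferent between route B and route A, which pins down the customs officer's mix.
  the smuggler's expected payoff from route B: q·6 + (1−q)·(-12) = 18q - 12
  the smuggler's expected payoff from route A: q·(-12) + (1−q)·(-2) = -10q - 2
  18q - 12 = -10q - 2  ⇒  28q = 10  ⇒  q = 5/14.
The value is the smuggler's expected payoff against this mix (using route B): (5/14)·6 + (9/14)·(-12) = -39/7.

v = -39/7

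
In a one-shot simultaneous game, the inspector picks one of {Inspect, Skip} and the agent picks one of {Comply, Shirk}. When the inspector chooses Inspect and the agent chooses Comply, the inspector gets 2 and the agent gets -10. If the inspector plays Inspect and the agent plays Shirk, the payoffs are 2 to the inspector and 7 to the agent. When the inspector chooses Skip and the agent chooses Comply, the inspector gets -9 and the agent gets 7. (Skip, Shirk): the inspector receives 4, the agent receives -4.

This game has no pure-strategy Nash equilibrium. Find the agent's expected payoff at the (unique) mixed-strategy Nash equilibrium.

The inspector's mix must leave the agent indifferent between Comply and Shirk.
  the agent's payoff from Comply: p·(-10) + (1−p)·7 = -17p + 7
  the agent's payoff from Shirk: p·7 + (1−p)·(-4) = 11p - 4
  -17p + 7 = 11p - 4  ⇒  -28p = -11  ⇒  p = 11/28.
At equilibrium the agent is indifferent across columns, so the agent's payoff equals the payoff from Comply: (11/28)·(-10) + (17/28)·7 = 9/28.

9/28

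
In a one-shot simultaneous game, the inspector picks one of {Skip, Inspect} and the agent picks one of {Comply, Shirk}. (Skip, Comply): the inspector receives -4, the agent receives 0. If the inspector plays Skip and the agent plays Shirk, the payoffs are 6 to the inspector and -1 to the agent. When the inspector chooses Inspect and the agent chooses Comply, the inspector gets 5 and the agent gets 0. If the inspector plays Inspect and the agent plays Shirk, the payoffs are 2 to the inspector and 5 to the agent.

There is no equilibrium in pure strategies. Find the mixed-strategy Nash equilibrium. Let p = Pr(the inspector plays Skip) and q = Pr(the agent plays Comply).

In a mixed equilibrium the agent is indifferent between Comply and Shirk; this condition fixes p.
  the agent's expected payoff from Comply: p·0 + (1−p)·0 = 0
  the agent's expected payoff from Shirk: p·(-1) + (1−p)·5 = -6p + 5
  0 = -6p + 5  ⇒  6p = 5  ⇒  p = 5/6.
The agent's mix must leave the inspector indifferent between Skip and Inspect.
  the inspector's expected payoff from Skip: q·(-4) + (1−q)·6 = -10q + 6
  the inspector's expected payoff from Inspect: q·5 + (1−q)·2 = 3q + 2
  -10q + 6 = 3q + 2  ⇒  -13q = -4  ⇒  q = 4/13.

p = 5/6, q = 4/13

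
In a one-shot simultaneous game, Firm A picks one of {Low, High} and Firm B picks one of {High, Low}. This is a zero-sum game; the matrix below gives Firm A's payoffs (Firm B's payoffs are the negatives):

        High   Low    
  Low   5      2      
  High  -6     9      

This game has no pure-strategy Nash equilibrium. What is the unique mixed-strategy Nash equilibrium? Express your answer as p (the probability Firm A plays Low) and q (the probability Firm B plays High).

p = 5/6, q = 7/18

In a mixed equilibrium Firm B is indifferent between High and Low; this condition fixes p.
  Firm B's expected payoff from High: p·(-5) + (1−p)·6 = -11p + 6
  Firm B's expected payoff from Low: p·(-2) + (1−p)·(-9) = 7p - 9
  -11p + 6 = 7p - 9  ⇒  -18p = -15  ⇒  p = 5/6.
Firm B's mix must leave Firm A indifferent between Low and High.
  Firm A's expected payoff from Low: q·5 + (1−q)·2 = 3q + 2
  Firm A's expected payoff from High: q·(-6) + (1−q)·9 = -15q + 9
  3q + 2 = -15q + 9  ⇒  18q = 7  ⇒  q = 7/18.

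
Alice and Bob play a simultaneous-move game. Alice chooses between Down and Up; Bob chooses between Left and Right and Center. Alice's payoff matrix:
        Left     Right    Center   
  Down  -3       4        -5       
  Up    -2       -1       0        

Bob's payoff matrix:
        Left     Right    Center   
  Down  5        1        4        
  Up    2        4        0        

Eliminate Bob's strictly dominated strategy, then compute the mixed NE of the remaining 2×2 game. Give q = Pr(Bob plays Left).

q = 5/6

Bob's strategy Center is strictly dominated by Left: 5 > 4 and 2 > 0. Eliminate Center.
In a mixed equilibrium Alice is indifferent between Down and Up; this condition fixes q.
  Alice's payoff from Down: q·(-3) + (1−q)·4 = -7q + 4
  Alice's payoff from Up: q·(-2) + (1−q)·(-1) = -q - 1
  -7q + 4 = -q - 1  ⇒  -6q = -5  ⇒  q = 5/6.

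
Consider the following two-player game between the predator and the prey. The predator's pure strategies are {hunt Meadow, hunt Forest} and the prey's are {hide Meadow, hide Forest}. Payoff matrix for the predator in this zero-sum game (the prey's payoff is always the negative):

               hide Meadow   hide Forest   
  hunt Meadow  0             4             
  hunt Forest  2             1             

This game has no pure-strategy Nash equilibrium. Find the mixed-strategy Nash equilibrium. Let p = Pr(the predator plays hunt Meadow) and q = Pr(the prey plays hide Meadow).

p = 1/5, q = 3/5

The prey's indifference between hide Meadow and hide Forest determines the predator's mixing probability p:
  the prey's payoff from hide Meadow: p·0 + (1−p)·(-2) = 2p - 2
  the prey's payoff from hide Forest: p·(-4) + (1−p)·(-1) = -3p - 1
  2p - 2 = -3p - 1  ⇒  5p = 1  ⇒  p = 1/5.
The predator's indifference between hunt Meadow and hunt Forest determines the prey's mixing probability q:
  the predator's payoff from hunt Meadow: q·0 + (1−q)·4 = -4q + 4
  the predator's payoff from hunt Forest: q·2 + (1−q)·1 = q + 1
  -4q + 4 = q + 1  ⇒  -5q = -3  ⇒  q = 3/5.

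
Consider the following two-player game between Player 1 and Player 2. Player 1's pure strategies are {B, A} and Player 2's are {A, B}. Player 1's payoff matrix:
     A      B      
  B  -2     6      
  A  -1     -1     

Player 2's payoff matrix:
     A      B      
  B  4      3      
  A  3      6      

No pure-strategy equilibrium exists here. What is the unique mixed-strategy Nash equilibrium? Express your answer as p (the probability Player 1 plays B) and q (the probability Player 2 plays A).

Player 2's indifference between A and B determines Player 1's mixing probability p:
  Player 2's payoff to A: p·4 + (1−p)·3 = p + 3
  Player 2's payoff to B: p·3 + (1−p)·6 = -3p + 6
  p + 3 = -3p + 6  ⇒  4p = 3  ⇒  p = 3/4.
Player 2's mix must leave Player 1 indifferent between B and A.
  Player 1's payoff from B: q·(-2) + (1−q)·6 = -8q + 6
  Player 1's payoff from A: q·(-1) + (1−q)·(-1) = -1
  -8q + 6 = -1  ⇒  -8q = -7  ⇒  q = 7/8.

p = 3/4, q = 7/8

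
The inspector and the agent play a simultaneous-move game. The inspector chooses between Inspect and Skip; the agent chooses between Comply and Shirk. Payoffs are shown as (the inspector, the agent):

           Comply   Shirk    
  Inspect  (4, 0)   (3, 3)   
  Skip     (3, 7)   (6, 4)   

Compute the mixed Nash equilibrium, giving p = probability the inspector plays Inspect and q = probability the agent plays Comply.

The inspector's mix must leave the agent indifferent between Comply and Shirk.
  the agent's payoff from Comply: p·0 + (1−p)·7 = -7p + 7
  the agent's payoff from Shirk: p·3 + (1−p)·4 = -p + 4
  -7p + 7 = -p + 4  ⇒  -6p = -3  ⇒  p = 1/2.
The agent's mix must leave the inspector indifferent between Inspect and Skip.
  the inspector's payoff to Inspect: q·4 + (1−q)·3 = q + 3
  the inspector's payoff to Skip: q·3 + (1−q)·6 = -3q + 6
  q + 3 = -3q + 6  ⇒  4q = 3  ⇒  q = 3/4.

p = 1/2, q = 3/4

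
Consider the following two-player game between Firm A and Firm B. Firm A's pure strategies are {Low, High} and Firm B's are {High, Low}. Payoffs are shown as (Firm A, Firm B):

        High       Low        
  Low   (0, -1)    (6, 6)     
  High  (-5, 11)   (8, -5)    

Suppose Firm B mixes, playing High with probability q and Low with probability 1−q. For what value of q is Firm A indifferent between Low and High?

q = 2/7

Firm A's indifference between Low and High determines Firm B's mixing probability q:
  Firm A's payoff from Low: q·0 + (1−q)·6 = -6q + 6
  Firm A's payoff from High: q·(-5) + (1−q)·8 = -13q + 8
  -6q + 6 = -13q + 8  ⇒  7q = 2  ⇒  q = 2/7.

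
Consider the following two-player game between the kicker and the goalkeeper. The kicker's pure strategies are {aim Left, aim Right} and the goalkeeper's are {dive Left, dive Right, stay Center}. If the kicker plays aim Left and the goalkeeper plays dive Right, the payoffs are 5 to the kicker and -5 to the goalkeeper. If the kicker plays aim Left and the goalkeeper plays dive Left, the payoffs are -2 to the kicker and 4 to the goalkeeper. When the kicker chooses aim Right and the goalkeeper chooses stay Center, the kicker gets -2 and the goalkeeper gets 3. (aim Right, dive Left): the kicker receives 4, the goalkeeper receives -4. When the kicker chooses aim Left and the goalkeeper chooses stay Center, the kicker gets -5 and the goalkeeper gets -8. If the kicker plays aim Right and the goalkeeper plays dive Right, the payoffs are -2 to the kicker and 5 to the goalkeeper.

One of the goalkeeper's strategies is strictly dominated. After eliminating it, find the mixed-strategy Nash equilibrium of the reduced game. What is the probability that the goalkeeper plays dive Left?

The goalkeeper's strategy stay Center is strictly dominated by dive Right: -5 > -8 and 5 > 3. Eliminate stay Center.
The kicker's indifference between aim Left and aim Right determines the goalkeeper's mixing probability q:
  the kicker's expected payoff from aim Left: q·(-2) + (1−q)·5 = -7q + 5
  the kicker's expected payoff from aim Right: q·4 + (1−q)·(-2) = 6q - 2
  -7q + 5 = 6q - 2  ⇒  -13q = -7  ⇒  q = 7/13.

q = 7/13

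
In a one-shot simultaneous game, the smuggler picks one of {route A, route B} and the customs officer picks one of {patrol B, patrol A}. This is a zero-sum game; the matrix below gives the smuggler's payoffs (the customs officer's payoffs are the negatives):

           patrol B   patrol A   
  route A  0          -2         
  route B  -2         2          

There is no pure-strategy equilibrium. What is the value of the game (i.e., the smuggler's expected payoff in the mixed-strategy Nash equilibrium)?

The customs officer's mix must leave the smuggler indifferent between route A and route B.
  the smuggler's payoff from route A: q·0 + (1−q)·(-2) = 2q - 2
  the smuggler's payoff from route B: q·(-2) + (1−q)·2 = -4q + 2
  2q - 2 = -4q + 2  ⇒  6q = 4  ⇒  q = 2/3.
The value is the smuggler's expected payoff against this mix (using route A): (2/3)·0 + (1/3)·(-2) = -2/3.

v = -2/3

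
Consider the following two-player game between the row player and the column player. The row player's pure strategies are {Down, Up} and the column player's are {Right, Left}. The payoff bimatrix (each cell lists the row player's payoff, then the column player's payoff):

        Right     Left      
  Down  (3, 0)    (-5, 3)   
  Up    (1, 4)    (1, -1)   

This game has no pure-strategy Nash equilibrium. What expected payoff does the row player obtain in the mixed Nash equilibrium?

Set the row player's expected payoff from Down equal to that from Up:
  the row player's payoff from Down: q·3 + (1−q)·(-5) = 8q - 5
  the row player's payoff from Up: q·1 + (1−q)·1 = 1
  8q - 5 = 1  ⇒  8q = 6  ⇒  q = 3/4.
At equilibrium the row player is indifferent across rows, so the row player's payoff equals the payoff from Down: (3/4)·3 + (1/4)·(-5) = 1.

1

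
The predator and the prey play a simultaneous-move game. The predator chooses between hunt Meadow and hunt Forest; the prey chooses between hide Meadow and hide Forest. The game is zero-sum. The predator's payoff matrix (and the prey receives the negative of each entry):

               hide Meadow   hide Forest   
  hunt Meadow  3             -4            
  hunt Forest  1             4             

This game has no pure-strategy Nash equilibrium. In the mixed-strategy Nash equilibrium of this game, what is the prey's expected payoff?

-8/5

The predator's mix must leave the prey indifferent between hide Meadow and hide Forest.
  the prey's expected payoff from hide Meadow: p·(-3) + (1−p)·(-1) = -2p - 1
  the prey's expected payoff from hide Forest: p·4 + (1−p)·(-4) = 8p - 4
  -2p - 1 = 8p - 4  ⇒  -10p = -3  ⇒  p = 3/10.
At equilibrium the prey is indifferent across columns, so the prey's payoff equals the payoff from hide Meadow: (3/10)·(-3) + (7/10)·(-1) = -8/5.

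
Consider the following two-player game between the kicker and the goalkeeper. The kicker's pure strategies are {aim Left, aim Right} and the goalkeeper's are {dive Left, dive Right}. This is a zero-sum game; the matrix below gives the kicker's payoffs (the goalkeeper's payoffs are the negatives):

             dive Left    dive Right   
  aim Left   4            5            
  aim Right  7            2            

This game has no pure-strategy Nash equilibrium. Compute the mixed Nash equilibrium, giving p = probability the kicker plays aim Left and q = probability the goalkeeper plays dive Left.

The kicker's mix must leave the goalkeeper indifferent between dive Left and dive Right.
  the goalkeeper's payoff from dive Left: p·(-4) + (1−p)·(-7) = 3p - 7
  the goalkeeper's payoff from dive Right: p·(-5) + (1−p)·(-2) = -3p - 2
  3p - 7 = -3p - 2  ⇒  6p = 5  ⇒  p = 5/6.
The goalkeeper's mix must leave the kicker indifferent between aim Left and aim Right.
  the kicker's payoff from aim Left: q·4 + (1−q)·5 = -q + 5
  the kicker's payoff from aim Right: q·7 + (1−q)·2 = 5q + 2
  -q + 5 = 5q + 2  ⇒  -6q = -3  ⇒  q = 1/2.

p = 5/6, q = 1/2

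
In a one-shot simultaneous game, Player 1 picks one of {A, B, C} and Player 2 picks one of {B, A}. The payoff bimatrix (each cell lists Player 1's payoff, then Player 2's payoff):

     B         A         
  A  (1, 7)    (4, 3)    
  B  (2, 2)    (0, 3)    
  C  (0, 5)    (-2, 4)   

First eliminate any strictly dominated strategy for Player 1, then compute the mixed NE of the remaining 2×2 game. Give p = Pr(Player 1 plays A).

p = 1/5

Player 1's strategy C is strictly dominated by B: 2 > 0 and 0 > -2. Eliminate C.
In a mixed equilibrium Player 2 is indifferent between B and A; this condition fixes p.
  Player 2's payoff from B: p·7 + (1−p)·2 = 5p + 2
  Player 2's payoff from A: p·3 + (1−p)·3 = 3
  5p + 2 = 3  ⇒  5p = 1  ⇒  p = 1/5.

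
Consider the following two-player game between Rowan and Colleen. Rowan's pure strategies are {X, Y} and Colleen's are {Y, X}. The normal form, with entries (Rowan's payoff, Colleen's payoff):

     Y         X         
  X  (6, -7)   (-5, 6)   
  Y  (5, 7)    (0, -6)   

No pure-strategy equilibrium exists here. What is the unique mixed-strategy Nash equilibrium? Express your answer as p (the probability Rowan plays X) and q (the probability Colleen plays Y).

Set Colleen's expected payoff from Y equal to that from X:
  Colleen's expected payoff from Y: p·(-7) + (1−p)·7 = -14p + 7
  Colleen's expected payoff from X: p·6 + (1−p)·(-6) = 12p - 6
  -14p + 7 = 12p - 6  ⇒  -26p = -13  ⇒  p = 1/2.
Rowan's indifference between X and Y determines Colleen's mixing probability q:
  Rowan's expected payoff from X: q·6 + (1−q)·(-5) = 11q - 5
  Rowan's expected payoff from Y: q·5 + (1−q)·0 = 5q
  11q - 5 = 5q  ⇒  6q = 5  ⇒  q = 5/6.

p = 1/2, q = 5/6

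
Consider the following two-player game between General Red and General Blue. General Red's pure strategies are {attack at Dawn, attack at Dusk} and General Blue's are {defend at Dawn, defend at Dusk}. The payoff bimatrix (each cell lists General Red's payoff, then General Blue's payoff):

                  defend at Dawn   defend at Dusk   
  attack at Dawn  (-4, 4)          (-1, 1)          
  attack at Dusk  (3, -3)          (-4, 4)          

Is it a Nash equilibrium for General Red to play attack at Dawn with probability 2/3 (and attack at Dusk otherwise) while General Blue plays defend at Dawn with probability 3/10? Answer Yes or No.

Given General Red's mix p = 2/3, General Blue's payoff from defend at Dawn is 5/3 but from defend at Dusk is 2. General Blue strictly prefers defend at Dusk, so General Blue would not mix.
So the proposed profile is not a Nash equilibrium.

No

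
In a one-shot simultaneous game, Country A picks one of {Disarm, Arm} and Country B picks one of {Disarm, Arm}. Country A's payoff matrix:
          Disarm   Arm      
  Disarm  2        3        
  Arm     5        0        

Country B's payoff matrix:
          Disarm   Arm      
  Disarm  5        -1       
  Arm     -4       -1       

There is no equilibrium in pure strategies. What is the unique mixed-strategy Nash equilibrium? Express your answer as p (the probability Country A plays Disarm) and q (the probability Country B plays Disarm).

In a mixed equilibrium Country B is indifferent between Disarm and Arm; this condition fixes p.
  Country B's expected payoff from Disarm: p·5 + (1−p)·(-4) = 9p - 4
  Country B's expected payoff from Arm: p·(-1) + (1−p)·(-1) = -1
  9p - 4 = -1  ⇒  9p = 3  ⇒  p = 1/3.
Country A's indifference between Disarm and Arm determines Country B's mixing probability q:
  Country A's expected payoff from Disarm: q·2 + (1−q)·3 = -q + 3
  Country A's expected payoff from Arm: q·5 + (1−q)·0 = 5q
  -q + 3 = 5q  ⇒  -6q = -3  ⇒  q = 1/2.

p = 1/3, q = 1/2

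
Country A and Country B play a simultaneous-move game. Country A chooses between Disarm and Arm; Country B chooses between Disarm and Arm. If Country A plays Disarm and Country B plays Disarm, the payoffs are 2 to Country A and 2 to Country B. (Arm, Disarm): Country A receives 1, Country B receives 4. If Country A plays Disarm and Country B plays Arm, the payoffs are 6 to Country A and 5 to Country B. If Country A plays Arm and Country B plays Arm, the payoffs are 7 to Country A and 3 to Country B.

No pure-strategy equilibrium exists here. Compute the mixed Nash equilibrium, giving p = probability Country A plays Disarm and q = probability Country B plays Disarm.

p = 1/4, q = 1/2

Country B's indifference between Disarm and Arm determines Country A's mixing probability p:
  Country B's expected payoff from Disarm: p·2 + (1−p)·4 = -2p + 4
  Country B's expected payoff from Arm: p·5 + (1−p)·3 = 2p + 3
  -2p + 4 = 2p + 3  ⇒  -4p = -1  ⇒  p = 1/4.
Country B's mix must leave Country A indifferent between Disarm and Arm.
  Country A's payoff to Disarm: q·2 + (1−q)·6 = -4q + 6
  Country A's payoff to Arm: q·1 + (1−q)·7 = -6q + 7
  -4q + 6 = -6q + 7  ⇒  2q = 1  ⇒  q = 1/2.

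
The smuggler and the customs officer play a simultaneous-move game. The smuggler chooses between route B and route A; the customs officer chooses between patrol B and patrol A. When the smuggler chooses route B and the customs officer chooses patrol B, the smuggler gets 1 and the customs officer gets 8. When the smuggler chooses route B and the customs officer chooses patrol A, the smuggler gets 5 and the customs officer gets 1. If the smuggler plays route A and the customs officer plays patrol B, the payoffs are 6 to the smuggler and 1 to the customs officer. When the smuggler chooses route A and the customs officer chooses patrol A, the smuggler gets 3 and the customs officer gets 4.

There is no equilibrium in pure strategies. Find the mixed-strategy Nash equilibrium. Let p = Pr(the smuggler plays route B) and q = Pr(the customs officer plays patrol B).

p = 3/10, q = 2/7

In a mixed equilibrium the customs officer is indifferent between patrol B and patrol A; this condition fixes p.
  the customs officer's payoff to patrol B: p·8 + (1−p)·1 = 7p + 1
  the customs officer's payoff to patrol A: p·1 + (1−p)·4 = -3p + 4
  7p + 1 = -3p + 4  ⇒  10p = 3  ⇒  p = 3/10.
The smuggler's indifference between route B and route A determines the customs officer's mixing probability q:
  the smuggler's payoff to route B: q·1 + (1−q)·5 = -4q + 5
  the smuggler's payoff to route A: q·6 + (1−q)·3 = 3q + 3
  -4q + 5 = 3q + 3  ⇒  -7q = -2  ⇒  q = 2/7.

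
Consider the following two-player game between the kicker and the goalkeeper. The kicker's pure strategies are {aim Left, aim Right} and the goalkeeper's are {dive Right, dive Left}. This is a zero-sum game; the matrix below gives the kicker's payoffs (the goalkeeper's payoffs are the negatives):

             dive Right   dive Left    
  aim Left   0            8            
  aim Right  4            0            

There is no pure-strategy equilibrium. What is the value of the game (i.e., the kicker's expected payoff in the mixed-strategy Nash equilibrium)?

The kicker's indifference between aim Left and aim Right determines the goalkeeper's mixing probability q:
  the kicker's expected payoff from aim Left: q·0 + (1−q)·8 = -8q + 8
  the kicker's expected payoff from aim Right: q·4 + (1−q)·0 = 4q
  -8q + 8 = 4q  ⇒  -12q = -8  ⇒  q = 2/3.
The value is the kicker's expected payoff against this mix (using aim Left): (2/3)·0 + (1/3)·8 = 8/3.

v = 8/3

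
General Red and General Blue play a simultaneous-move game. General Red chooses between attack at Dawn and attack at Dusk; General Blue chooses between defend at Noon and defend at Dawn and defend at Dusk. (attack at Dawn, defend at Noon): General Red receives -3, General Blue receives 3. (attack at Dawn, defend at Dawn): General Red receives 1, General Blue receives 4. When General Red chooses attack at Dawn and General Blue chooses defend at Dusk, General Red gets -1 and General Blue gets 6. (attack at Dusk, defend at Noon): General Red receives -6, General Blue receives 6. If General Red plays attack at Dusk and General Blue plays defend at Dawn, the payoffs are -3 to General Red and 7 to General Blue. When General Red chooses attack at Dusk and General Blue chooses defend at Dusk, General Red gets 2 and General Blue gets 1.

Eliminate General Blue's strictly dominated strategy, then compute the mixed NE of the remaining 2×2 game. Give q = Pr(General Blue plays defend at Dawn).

General Blue's strategy defend at Noon is strictly dominated by defend at Dawn: 4 > 3 and 7 > 6. Eliminate defend at Noon.
In a mixed equilibrium General Red is indifferent between attack at Dawn and attack at Dusk; this condition fixes q.
  General Red's expected payoff from attack at Dawn: q·1 + (1−q)·(-1) = 2q - 1
  General Red's expected payoff from attack at Dusk: q·(-3) + (1−q)·2 = -5q + 2
  2q - 1 = -5q + 2  ⇒  7q = 3  ⇒  q = 3/7.

q = 3/7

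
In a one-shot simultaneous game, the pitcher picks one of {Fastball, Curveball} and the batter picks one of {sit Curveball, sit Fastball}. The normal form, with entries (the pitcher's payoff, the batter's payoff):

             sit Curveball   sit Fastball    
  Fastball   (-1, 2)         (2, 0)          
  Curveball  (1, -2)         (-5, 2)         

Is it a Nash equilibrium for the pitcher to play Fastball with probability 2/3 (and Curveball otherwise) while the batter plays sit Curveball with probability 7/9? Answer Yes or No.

Yes

Check the batter's indifference given the pitcher's mix p = 2/3:
  payoff from sit Curveball = 2/3; payoff from sit Fastball = 2/3 — equal.
Check the pitcher's indifference given the batter's mix q = 7/9:
  payoff from Fastball = -1/3; payoff from Curveball = -1/3 — equal.
Both players are indifferent, so neither can profitably deviate.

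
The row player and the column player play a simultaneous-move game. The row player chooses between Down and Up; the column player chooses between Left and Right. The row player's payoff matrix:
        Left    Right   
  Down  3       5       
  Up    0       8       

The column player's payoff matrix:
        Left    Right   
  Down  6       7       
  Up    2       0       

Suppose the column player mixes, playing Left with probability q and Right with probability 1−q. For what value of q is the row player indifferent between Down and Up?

q = 1/2

The row player's indifference between Down and Up determines the column player's mixing probability q:
  the row player's payoff to Down: q·3 + (1−q)·5 = -2q + 5
  the row player's payoff to Up: q·0 + (1−q)·8 = -8q + 8
  -2q + 5 = -8q + 8  ⇒  6q = 3  ⇒  q = 1/2.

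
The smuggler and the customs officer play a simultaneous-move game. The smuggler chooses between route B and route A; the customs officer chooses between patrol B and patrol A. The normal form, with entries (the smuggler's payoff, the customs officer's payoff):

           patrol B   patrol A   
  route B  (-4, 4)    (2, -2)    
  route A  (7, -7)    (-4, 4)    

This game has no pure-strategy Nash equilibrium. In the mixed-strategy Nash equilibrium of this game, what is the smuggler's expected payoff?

-2/17

Set the smuggler's expected payoff from route B equal to that from route A:
  the smuggler's payoff to route B: q·(-4) + (1−q)·2 = -6q + 2
  the smuggler's payoff to route A: q·7 + (1−q)·(-4) = 11q - 4
  -6q + 2 = 11q - 4  ⇒  -17q = -6  ⇒  q = 6/17.
At equilibrium the smuggler is indifferent across rows, so the smuggler's payoff equals the payoff from route B: (6/17)·(-4) + (11/17)·2 = -2/17.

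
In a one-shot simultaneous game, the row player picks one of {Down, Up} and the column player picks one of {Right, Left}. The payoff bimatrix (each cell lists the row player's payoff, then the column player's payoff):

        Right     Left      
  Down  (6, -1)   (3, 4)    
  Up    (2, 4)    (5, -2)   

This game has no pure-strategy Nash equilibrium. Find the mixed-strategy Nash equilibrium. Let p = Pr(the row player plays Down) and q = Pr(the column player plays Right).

Set the column player's expected payoff from Right equal to that from Left:
  the column player's expected payoff from Right: p·(-1) + (1−p)·4 = -5p + 4
  the column player's expected payoff from Left: p·4 + (1−p)·(-2) = 6p - 2
  -5p + 4 = 6p - 2  ⇒  -11p = -6  ⇒  p = 6/11.
The row player's indifference between Down and Up determines the column player's mixing probability q:
  the row player's payoff to Down: q·6 + (1−q)·3 = 3q + 3
  the row player's payoff to Up: q·2 + (1−q)·5 = -3q + 5
  3q + 3 = -3q + 5  ⇒  6q = 2  ⇒  q = 1/3.

p = 6/11, q = 1/3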